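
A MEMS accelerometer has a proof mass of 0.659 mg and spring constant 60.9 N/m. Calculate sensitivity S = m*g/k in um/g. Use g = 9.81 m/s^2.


Step 1: Convert mass: m = 0.659 mg = 6.59e-07 kg
Step 2: S = m * g / k = 6.59e-07 * 9.81 / 60.9
Step 3: S = 1.06e-07 m/g
Step 4: Convert to um/g: S = 0.106 um/g


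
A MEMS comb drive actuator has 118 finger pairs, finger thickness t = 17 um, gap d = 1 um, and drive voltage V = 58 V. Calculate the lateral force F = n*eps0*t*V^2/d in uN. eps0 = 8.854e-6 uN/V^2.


Step 1: Parameters: n=118, eps0=8.854e-6 uN/V^2, t=17 um, V=58 V, d=1 um
Step 2: V^2 = 3364
Step 3: F = 118 * 8.854e-6 * 17 * 3364 / 1
F = 59.748 uN


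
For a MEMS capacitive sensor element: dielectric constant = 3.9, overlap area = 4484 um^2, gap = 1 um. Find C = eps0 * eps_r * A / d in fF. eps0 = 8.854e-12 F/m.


Step 1: Convert area to m^2: A = 4484e-12 m^2
Step 2: Convert gap to m: d = 1e-6 m
Step 3: C = eps0 * eps_r * A / d
C = 8.854e-12 * 3.9 * 4484e-12 / 1e-6
Step 4: Convert to fF (multiply by 1e15).
C = 154.84 fF


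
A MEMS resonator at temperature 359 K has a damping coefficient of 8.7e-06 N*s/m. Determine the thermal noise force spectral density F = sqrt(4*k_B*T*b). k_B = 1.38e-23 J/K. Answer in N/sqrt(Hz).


Step 1: Compute 4 * k_B * T * b
= 4 * 1.38e-23 * 359 * 8.7e-06
= 1.7241e-25 N^2/Hz
Step 2: F_noise = sqrt(1.7241e-25)
F_noise = 4.15e-13 N/sqrt(Hz)


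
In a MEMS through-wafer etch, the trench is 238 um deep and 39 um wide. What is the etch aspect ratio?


Step 1: AR = depth / width
Step 2: AR = 238 / 39
AR = 6.1


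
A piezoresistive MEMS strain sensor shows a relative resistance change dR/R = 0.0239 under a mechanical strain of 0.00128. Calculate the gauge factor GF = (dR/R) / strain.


Step 1: Identify values.
dR/R = 0.0239, strain = 0.00128
Step 2: GF = (dR/R) / strain = 0.0239 / 0.00128
GF = 18.7


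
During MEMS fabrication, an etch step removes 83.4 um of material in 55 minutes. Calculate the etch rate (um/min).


Step 1: Etch rate = depth / time
Step 2: rate = 83.4 / 55
rate = 1.516 um/min


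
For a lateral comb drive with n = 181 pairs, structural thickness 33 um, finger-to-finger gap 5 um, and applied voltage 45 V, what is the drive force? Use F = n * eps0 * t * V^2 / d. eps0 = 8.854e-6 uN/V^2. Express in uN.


Step 1: Parameters: n=181, eps0=8.854e-6 uN/V^2, t=33 um, V=45 V, d=5 um
Step 2: V^2 = 2025
Step 3: F = 181 * 8.854e-6 * 33 * 2025 / 5
F = 21.418 uN


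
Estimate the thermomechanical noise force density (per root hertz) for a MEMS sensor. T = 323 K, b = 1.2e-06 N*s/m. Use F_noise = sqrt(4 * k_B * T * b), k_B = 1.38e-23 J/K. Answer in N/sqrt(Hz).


Step 1: Compute 4 * k_B * T * b
= 4 * 1.38e-23 * 323 * 1.2e-06
= 2.1396e-26 N^2/Hz
Step 2: F_noise = sqrt(2.1396e-26)
F_noise = 1.46e-13 N/sqrt(Hz)


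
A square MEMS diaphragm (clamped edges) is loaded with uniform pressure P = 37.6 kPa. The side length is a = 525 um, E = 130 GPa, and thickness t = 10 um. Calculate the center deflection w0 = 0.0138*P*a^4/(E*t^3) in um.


Step 1: Convert pressure to compatible units (E is in GPa, so P in GPa).
P = 37.6 kPa = 37.6e-6 GPa
Step 2: Compute numerator: 0.0138 * P * a^4.
a^4 = 525^4 = 75969140625
numerator = 0.0138 * 37.6e-6 * 75969140625 = 3.94189e+04
Step 3: Compute denominator: E * t^3 = 130 * 10^3 = 130000
Step 4: w0 = numerator / denominator = 3.94189e+04 / 130000 = 0.3032 um


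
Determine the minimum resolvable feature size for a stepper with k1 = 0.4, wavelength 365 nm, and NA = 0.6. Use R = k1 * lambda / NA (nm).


Step 1: Identify values: k1 = 0.4, lambda = 365 nm, NA = 0.6
Step 2: R = k1 * lambda / NA
R = 0.4 * 365 / 0.6
R = 243.3 nm


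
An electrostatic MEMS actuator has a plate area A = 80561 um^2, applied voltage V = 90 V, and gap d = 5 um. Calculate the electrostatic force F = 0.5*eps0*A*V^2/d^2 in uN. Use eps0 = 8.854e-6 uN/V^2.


Step 1: Identify parameters.
eps0 = 8.854e-6 uN/V^2, A = 80561 um^2, V = 90 V, d = 5 um
Step 2: Compute V^2 = 90^2 = 8100
Step 3: Compute d^2 = 5^2 = 25
Step 4: F = 0.5 * 8.854e-6 * 80561 * 8100 / 25
F = 115.553 uN


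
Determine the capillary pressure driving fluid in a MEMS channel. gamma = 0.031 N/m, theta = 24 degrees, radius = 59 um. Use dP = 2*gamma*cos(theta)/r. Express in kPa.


Step 1: cos(24 deg) = 0.9135
Step 2: Convert r to m: r = 59e-6 m
Step 3: dP = 2 * 0.031 * 0.9135 / 59e-6 = 959.9 Pa
Step 4: Convert Pa to kPa (divide by 1000).
dP = 0.96 kPa


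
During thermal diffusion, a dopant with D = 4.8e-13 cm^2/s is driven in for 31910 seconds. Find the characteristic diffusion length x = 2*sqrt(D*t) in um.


Step 1: Compute D*t = 4.8e-13 * 31910 = 1.53168e-08 cm^2
Step 2: sqrt(D*t) = 1.23761e-04 cm
Step 3: x = 2 * 1.23761e-04 cm = 2.47522e-04 cm
Step 4: Convert to um (1 cm = 1e4 um): x = 2.475 um


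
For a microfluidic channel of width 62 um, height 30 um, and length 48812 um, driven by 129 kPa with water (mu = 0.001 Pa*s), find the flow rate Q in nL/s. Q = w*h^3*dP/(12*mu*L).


Step 1: Convert all dimensions to SI (meters).
w = 62e-6 m, h = 30e-6 m, L = 48812e-6 m, dP = 129e3 Pa
Step 2: Q = w * h^3 * dP / (12 * mu * L)
Q = 62e-6 * (30e-6)^3 * 129e3 / (12 * 0.001 * 48812e-6) = 3.686696e-10 m^3/s
Step 3: Convert Q from m^3/s to nL/s (1 m^3 = 1e12 nL, so multiply by 1e12).
Q = 368.67 nL/s


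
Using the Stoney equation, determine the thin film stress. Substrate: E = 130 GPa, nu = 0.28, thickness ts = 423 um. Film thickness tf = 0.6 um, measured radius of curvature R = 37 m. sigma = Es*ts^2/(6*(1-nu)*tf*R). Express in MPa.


Step 1: Compute numerator: Es * ts^2 = 130 * 423^2 = 23260770 (GPa*um^2)
Step 2: Compute denominator (R in um): 6*(1-nu)*tf*R = 6*0.72*0.6*37e6 = 95904000.0 (um^2)
Step 3: sigma (GPa) = 23260770 / 95904000.0 = 2.42542e-01 GPa
Step 4: Convert to MPa (x1000): sigma = 242.5 MPa


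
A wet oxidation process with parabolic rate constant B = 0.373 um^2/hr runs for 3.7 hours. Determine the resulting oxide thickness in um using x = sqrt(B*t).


Step 1: Compute B*t = 0.373 * 3.7 = 1.3801
Step 2: x = sqrt(1.3801)
x = 1.175 um


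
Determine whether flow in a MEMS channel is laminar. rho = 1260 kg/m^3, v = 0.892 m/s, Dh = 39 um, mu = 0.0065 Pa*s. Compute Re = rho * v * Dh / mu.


Step 1: Convert Dh to meters: Dh = 39e-6 m
Step 2: Re = rho * v * Dh / mu
Re = 1260 * 0.892 * 39e-6 / 0.0065
Re = 6.744
Since Re = 6.744 is below ~2300, the flow is laminar.


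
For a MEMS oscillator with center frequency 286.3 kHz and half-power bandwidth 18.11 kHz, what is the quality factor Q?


Step 1: Q = f0 / bandwidth
Step 2: Q = 286.3 / 18.11
Q = 15.8


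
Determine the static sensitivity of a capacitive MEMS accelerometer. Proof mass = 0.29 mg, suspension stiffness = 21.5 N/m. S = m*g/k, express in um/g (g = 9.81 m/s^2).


Step 1: Convert mass: m = 0.29 mg = 2.90e-07 kg
Step 2: S = m * g / k = 2.90e-07 * 9.81 / 21.5
Step 3: S = 1.32e-07 m/g
Step 4: Convert to um/g: S = 0.132 um/g


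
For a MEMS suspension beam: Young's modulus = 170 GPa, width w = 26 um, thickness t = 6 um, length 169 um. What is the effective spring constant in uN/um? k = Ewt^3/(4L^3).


Step 1: Convert E to consistent units (1 GPa = 1000 uN/um^2).
E = 170 GPa = 170000 uN/um^2
Step 2: Compute t^3 = 6^3 = 216
Step 3: Compute L^3 = 169^3 = 4826809
Step 4: k = 170000 * 26 * 216 / (4 * 4826809)
k = 49.4488 uN/um


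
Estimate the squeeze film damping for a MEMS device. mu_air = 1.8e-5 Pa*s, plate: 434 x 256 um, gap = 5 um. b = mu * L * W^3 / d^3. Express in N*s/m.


Step 1: Convert to SI.
L = 434e-6 m, W = 256e-6 m, d = 5e-6 m
Step 2: W^3 = (256e-6)^3 = 1.68e-11 m^3
Step 3: d^3 = (5e-6)^3 = 1.25e-16 m^3
Step 4: b = 1.8e-5 * 434e-6 * 1.68e-11 / 1.25e-16
b = 1.05e-03 N*s/m


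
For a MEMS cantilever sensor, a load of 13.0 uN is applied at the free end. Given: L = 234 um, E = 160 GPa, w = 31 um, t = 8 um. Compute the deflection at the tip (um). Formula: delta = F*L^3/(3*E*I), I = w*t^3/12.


Step 1: Calculate the second moment of area.
I = w * t^3 / 12 = 31 * 8^3 / 12 = 1322.6667 um^4
Step 2: Convert E to consistent units (1 GPa = 1000 uN/um^2).
E = 160 GPa = 160000 uN/um^2
Step 3: Calculate tip deflection.
delta = F * L^3 / (3 * E * I)
delta = 13.0 * 234^3 / (3 * 160000 * 1322.6667)
delta = 0.2624 um


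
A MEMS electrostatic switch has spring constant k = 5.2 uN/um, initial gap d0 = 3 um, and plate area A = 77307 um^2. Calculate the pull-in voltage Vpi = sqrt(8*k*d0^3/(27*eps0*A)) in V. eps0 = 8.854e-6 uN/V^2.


Step 1: Compute numerator: 8 * k * d0^3 = 8 * 5.2 * 3^3 = 1123.2
Step 2: Compute denominator: 27 * eps0 * A = 27 * 8.854e-6 * 77307 = 18.480857
Step 3: Vpi = sqrt(1123.2 / 18.480857)
Vpi = 7.8 V


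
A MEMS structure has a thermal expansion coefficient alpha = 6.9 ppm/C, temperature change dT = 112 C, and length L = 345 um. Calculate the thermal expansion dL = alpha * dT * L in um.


Step 1: Convert CTE: alpha = 6.9 ppm/C = 6.9e-6 /C
Step 2: dL = 6.9e-6 * 112 * 345
dL = 0.2666 um


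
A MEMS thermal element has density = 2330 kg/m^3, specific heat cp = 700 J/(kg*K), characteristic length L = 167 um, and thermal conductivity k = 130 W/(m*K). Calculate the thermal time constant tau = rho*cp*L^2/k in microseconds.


Step 1: Convert L to m: L = 167e-6 m
Step 2: L^2 = (167e-6)^2 = 2.7889e-08 m^2
Step 3: tau = 2330 * 700 * 2.7889e-08 / 130 = 3.499e-04 s
Step 4: Convert to microseconds (multiply by 1e6).
tau = 349.9 us


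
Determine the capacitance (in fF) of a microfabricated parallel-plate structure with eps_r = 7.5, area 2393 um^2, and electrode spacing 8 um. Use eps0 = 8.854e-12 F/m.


Step 1: Convert area to m^2: A = 2393e-12 m^2
Step 2: Convert gap to m: d = 8e-6 m
Step 3: C = eps0 * eps_r * A / d
C = 8.854e-12 * 7.5 * 2393e-12 / 8e-6
Step 4: Convert to fF (multiply by 1e15).
C = 19.86 fF


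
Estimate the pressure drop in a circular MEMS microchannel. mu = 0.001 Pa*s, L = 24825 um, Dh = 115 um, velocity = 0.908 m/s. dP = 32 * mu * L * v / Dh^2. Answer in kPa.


Step 1: Convert to SI: L = 24825e-6 m, Dh = 115e-6 m
Step 2: dP = 32 * 0.001 * 24825e-6 * 0.908 / (115e-6)^2
Step 3: dP = 54541.79 Pa
Step 4: Convert to kPa: dP = 54.54 kPa


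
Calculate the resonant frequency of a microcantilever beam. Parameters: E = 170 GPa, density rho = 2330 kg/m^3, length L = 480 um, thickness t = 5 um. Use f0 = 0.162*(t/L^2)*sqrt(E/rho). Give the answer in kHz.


Step 1: Convert units to SI.
t_SI = 5e-6 m, L_SI = 480e-6 m
Step 2: Calculate sqrt(E/rho).
sqrt(170e9 / 2330) = 8541.74 m/s
Step 3: Compute f0.
f0 = 0.162 * 5e-6 / (480e-6)^2 * 8541.74 = 30029.6 Hz = 30.03 kHz


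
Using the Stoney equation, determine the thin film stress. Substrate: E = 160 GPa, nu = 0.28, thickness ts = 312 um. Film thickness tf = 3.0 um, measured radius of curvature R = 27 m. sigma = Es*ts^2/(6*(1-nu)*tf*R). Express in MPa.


Step 1: Compute numerator: Es * ts^2 = 160 * 312^2 = 15575040 (GPa*um^2)
Step 2: Compute denominator (R in um): 6*(1-nu)*tf*R = 6*0.72*3.0*27e6 = 349920000.0 (um^2)
Step 3: sigma (GPa) = 15575040 / 349920000.0 = 4.451e-02 GPa
Step 4: Convert to MPa (x1000): sigma = 44.5 MPa


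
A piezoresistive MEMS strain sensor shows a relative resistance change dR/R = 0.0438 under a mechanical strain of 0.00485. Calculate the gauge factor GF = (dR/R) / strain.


Step 1: Identify values.
dR/R = 0.0438, strain = 0.00485
Step 2: GF = (dR/R) / strain = 0.0438 / 0.00485
GF = 9.0


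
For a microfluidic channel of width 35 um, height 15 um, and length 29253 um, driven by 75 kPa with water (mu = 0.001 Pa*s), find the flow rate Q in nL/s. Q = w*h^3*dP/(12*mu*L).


Step 1: Convert all dimensions to SI (meters).
w = 35e-6 m, h = 15e-6 m, L = 29253e-6 m, dP = 75e3 Pa
Step 2: Q = w * h^3 * dP / (12 * mu * L)
Q = 35e-6 * (15e-6)^3 * 75e3 / (12 * 0.001 * 29253e-6) = 2.52378e-11 m^3/s
Step 3: Convert Q from m^3/s to nL/s (1 m^3 = 1e12 nL, so multiply by 1e12).
Q = 25.238 nL/s


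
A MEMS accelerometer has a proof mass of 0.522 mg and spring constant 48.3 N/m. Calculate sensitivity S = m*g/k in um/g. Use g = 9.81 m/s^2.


Step 1: Convert mass: m = 0.522 mg = 5.22e-07 kg
Step 2: S = m * g / k = 5.22e-07 * 9.81 / 48.3
Step 3: S = 1.06e-07 m/g
Step 4: Convert to um/g: S = 0.106 um/g


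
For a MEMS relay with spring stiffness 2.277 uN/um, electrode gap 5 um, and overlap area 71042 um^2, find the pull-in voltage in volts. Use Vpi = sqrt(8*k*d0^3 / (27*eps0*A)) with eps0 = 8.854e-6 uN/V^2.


Step 1: Compute numerator: 8 * k * d0^3 = 8 * 2.277 * 5^3 = 2277.0
Step 2: Compute denominator: 27 * eps0 * A = 27 * 8.854e-6 * 71042 = 16.983158
Step 3: Vpi = sqrt(2277.0 / 16.983158)
Vpi = 11.58 V


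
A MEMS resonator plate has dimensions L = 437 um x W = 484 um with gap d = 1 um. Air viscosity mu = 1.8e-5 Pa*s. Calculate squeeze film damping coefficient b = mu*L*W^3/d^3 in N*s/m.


Step 1: Convert to SI.
L = 437e-6 m, W = 484e-6 m, d = 1e-6 m
Step 2: W^3 = (484e-6)^3 = 1.13e-10 m^3
Step 3: d^3 = (1e-6)^3 = 1.00e-18 m^3
Step 4: b = 1.8e-5 * 437e-6 * 1.13e-10 / 1.00e-18
b = 8.92e-01 N*s/m


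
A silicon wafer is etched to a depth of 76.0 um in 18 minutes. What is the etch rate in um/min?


Step 1: Etch rate = depth / time
Step 2: rate = 76.0 / 18
rate = 4.222 um/min


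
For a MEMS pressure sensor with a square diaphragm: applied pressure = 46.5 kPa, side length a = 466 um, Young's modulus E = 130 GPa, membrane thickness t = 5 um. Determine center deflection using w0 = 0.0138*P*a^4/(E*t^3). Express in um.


Step 1: Convert pressure to compatible units (E is in GPa, so P in GPa).
P = 46.5 kPa = 46.5e-6 GPa
Step 2: Compute numerator: 0.0138 * P * a^4.
a^4 = 466^4 = 47156728336
numerator = 0.0138 * 46.5e-6 * 47156728336 = 3.026047e+04
Step 3: Compute denominator: E * t^3 = 130 * 5^3 = 16250
Step 4: w0 = numerator / denominator = 3.026047e+04 / 16250 = 1.8622 um


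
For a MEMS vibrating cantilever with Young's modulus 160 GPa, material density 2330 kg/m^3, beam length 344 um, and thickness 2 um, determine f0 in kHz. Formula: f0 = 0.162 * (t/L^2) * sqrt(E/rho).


Step 1: Convert units to SI.
t_SI = 2e-6 m, L_SI = 344e-6 m
Step 2: Calculate sqrt(E/rho).
sqrt(160e9 / 2330) = 8286.71 m/s
Step 3: Compute f0.
f0 = 0.162 * 2e-6 / (344e-6)^2 * 8286.71 = 22688.7 Hz = 22.69 kHz


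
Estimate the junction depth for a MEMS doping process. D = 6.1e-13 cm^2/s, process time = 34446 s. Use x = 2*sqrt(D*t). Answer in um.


Step 1: Compute D*t = 6.1e-13 * 34446 = 2.101206e-08 cm^2
Step 2: sqrt(D*t) = 1.44955e-04 cm
Step 3: x = 2 * 1.44955e-04 cm = 2.8991e-04 cm
Step 4: Convert to um (1 cm = 1e4 um): x = 2.899 um


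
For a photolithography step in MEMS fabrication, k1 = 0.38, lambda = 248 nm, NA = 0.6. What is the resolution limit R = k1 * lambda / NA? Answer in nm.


Step 1: Identify values: k1 = 0.38, lambda = 248 nm, NA = 0.6
Step 2: R = k1 * lambda / NA
R = 0.38 * 248 / 0.6
R = 157.1 nm


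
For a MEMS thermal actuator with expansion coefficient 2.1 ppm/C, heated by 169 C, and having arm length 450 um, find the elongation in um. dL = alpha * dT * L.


Step 1: Convert CTE: alpha = 2.1 ppm/C = 2.1e-6 /C
Step 2: dL = 2.1e-6 * 169 * 450
dL = 0.1597 um


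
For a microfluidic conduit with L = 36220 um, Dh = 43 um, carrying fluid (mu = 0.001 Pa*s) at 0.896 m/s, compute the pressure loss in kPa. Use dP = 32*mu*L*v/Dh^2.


Step 1: Convert to SI: L = 36220e-6 m, Dh = 43e-6 m
Step 2: dP = 32 * 0.001 * 36220e-6 * 0.896 / (43e-6)^2
Step 3: dP = 561654.86 Pa
Step 4: Convert to kPa: dP = 561.65 kPa


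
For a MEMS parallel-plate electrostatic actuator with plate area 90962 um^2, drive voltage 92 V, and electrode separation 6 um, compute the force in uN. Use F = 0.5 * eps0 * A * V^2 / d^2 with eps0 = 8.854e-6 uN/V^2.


Step 1: Identify parameters.
eps0 = 8.854e-6 uN/V^2, A = 90962 um^2, V = 92 V, d = 6 um
Step 2: Compute V^2 = 92^2 = 8464
Step 3: Compute d^2 = 6^2 = 36
Step 4: F = 0.5 * 8.854e-6 * 90962 * 8464 / 36
F = 94.677 uN


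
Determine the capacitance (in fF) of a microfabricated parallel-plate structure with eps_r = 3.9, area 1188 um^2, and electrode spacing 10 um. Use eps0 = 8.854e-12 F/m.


Step 1: Convert area to m^2: A = 1188e-12 m^2
Step 2: Convert gap to m: d = 10e-6 m
Step 3: C = eps0 * eps_r * A / d
C = 8.854e-12 * 3.9 * 1188e-12 / 10e-6
Step 4: Convert to fF (multiply by 1e15).
C = 4.1 fF


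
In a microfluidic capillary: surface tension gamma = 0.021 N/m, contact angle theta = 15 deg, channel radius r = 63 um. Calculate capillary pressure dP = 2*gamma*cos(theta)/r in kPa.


Step 1: cos(15 deg) = 0.9659
Step 2: Convert r to m: r = 63e-6 m
Step 3: dP = 2 * 0.021 * 0.9659 / 63e-6 = 643.9 Pa
Step 4: Convert Pa to kPa (divide by 1000).
dP = 0.64 kPa


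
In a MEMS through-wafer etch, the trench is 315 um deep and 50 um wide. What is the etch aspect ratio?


Step 1: AR = depth / width
Step 2: AR = 315 / 50
AR = 6.3


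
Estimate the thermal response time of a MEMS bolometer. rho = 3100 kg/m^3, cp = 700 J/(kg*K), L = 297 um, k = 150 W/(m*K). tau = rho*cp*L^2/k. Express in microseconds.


Step 1: Convert L to m: L = 297e-6 m
Step 2: L^2 = (297e-6)^2 = 8.8209e-08 m^2
Step 3: tau = 3100 * 700 * 8.8209e-08 / 150 = 1.2760902e-03 s
Step 4: Convert to microseconds (multiply by 1e6).
tau = 1276.09 us


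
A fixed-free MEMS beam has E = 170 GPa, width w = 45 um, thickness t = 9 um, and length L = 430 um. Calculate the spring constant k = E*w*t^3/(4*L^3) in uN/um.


Step 1: Convert E to consistent units (1 GPa = 1000 uN/um^2).
E = 170 GPa = 170000 uN/um^2
Step 2: Compute t^3 = 9^3 = 729
Step 3: Compute L^3 = 430^3 = 79507000
Step 4: k = 170000 * 45 * 729 / (4 * 79507000)
k = 17.5357 uN/um


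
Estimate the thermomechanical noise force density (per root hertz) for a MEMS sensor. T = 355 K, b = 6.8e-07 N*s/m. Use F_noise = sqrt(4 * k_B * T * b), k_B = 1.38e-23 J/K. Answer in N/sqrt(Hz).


Step 1: Compute 4 * k_B * T * b
= 4 * 1.38e-23 * 355 * 6.8e-07
= 1.3325e-26 N^2/Hz
Step 2: F_noise = sqrt(1.3325e-26)
F_noise = 1.15e-13 N/sqrt(Hz)


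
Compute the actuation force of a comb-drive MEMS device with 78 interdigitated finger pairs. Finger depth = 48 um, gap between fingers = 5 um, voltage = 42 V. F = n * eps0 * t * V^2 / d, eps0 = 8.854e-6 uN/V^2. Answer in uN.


Step 1: Parameters: n=78, eps0=8.854e-6 uN/V^2, t=48 um, V=42 V, d=5 um
Step 2: V^2 = 1764
Step 3: F = 78 * 8.854e-6 * 48 * 1764 / 5
F = 11.695 uN


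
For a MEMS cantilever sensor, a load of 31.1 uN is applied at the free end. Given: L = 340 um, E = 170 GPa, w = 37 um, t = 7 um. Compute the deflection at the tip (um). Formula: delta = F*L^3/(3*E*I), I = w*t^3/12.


Step 1: Calculate the second moment of area.
I = w * t^3 / 12 = 37 * 7^3 / 12 = 1057.5833 um^4
Step 2: Convert E to consistent units (1 GPa = 1000 uN/um^2).
E = 170 GPa = 170000 uN/um^2
Step 3: Calculate tip deflection.
delta = F * L^3 / (3 * E * I)
delta = 31.1 * 340^3 / (3 * 170000 * 1057.5833)
delta = 2.2663 um


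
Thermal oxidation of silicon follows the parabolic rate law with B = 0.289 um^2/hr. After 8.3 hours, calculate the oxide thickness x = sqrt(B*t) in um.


Step 1: Compute B*t = 0.289 * 8.3 = 2.3987
Step 2: x = sqrt(2.3987)
x = 1.549 um


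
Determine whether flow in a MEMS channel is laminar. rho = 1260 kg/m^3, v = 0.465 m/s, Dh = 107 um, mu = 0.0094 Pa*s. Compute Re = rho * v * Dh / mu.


Step 1: Convert Dh to meters: Dh = 107e-6 m
Step 2: Re = rho * v * Dh / mu
Re = 1260 * 0.465 * 107e-6 / 0.0094
Re = 6.669
Since Re = 6.669 is below ~2300, the flow is laminar.


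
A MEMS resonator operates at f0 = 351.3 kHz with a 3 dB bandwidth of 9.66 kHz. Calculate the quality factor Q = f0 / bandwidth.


Step 1: Q = f0 / bandwidth
Step 2: Q = 351.3 / 9.66
Q = 36.4


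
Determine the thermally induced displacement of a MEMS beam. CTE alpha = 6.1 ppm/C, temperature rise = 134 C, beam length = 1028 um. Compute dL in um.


Step 1: Convert CTE: alpha = 6.1 ppm/C = 6.1e-6 /C
Step 2: dL = 6.1e-6 * 134 * 1028
dL = 0.8403 um


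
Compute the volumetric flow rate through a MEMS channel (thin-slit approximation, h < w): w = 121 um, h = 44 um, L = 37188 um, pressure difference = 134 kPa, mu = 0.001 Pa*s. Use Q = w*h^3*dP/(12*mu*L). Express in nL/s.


Step 1: Convert all dimensions to SI (meters).
w = 121e-6 m, h = 44e-6 m, L = 37188e-6 m, dP = 134e3 Pa
Step 2: Q = w * h^3 * dP / (12 * mu * L)
Q = 121e-6 * (44e-6)^3 * 134e3 / (12 * 0.001 * 37188e-6) = 3.09502478e-09 m^3/s
Step 3: Convert Q from m^3/s to nL/s (1 m^3 = 1e12 nL, so multiply by 1e12).
Q = 3095.025 nL/s


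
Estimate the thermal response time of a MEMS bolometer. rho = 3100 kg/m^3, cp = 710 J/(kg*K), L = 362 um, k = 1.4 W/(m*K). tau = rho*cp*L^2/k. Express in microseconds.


Step 1: Convert L to m: L = 362e-6 m
Step 2: L^2 = (362e-6)^2 = 1.31044e-07 m^2
Step 3: tau = 3100 * 710 * 1.31044e-07 / 1.4 = 2.0601988857e-01 s
Step 4: Convert to microseconds (multiply by 1e6).
tau = 206019.889 us


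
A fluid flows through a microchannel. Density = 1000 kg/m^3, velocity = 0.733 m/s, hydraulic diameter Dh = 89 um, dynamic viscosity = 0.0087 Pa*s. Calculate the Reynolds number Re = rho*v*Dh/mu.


Step 1: Convert Dh to meters: Dh = 89e-6 m
Step 2: Re = rho * v * Dh / mu
Re = 1000 * 0.733 * 89e-6 / 0.0087
Re = 7.499


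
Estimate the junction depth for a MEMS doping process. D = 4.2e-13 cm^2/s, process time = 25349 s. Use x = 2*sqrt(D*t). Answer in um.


Step 1: Compute D*t = 4.2e-13 * 25349 = 1.064658e-08 cm^2
Step 2: sqrt(D*t) = 1.03182e-04 cm
Step 3: x = 2 * 1.03182e-04 cm = 2.06364e-04 cm
Step 4: Convert to um (1 cm = 1e4 um): x = 2.064 um


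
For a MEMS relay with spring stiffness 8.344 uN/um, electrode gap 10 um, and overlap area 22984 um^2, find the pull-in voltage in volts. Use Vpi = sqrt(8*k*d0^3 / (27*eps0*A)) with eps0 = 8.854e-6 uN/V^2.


Step 1: Compute numerator: 8 * k * d0^3 = 8 * 8.344 * 10^3 = 66752.0
Step 2: Compute denominator: 27 * eps0 * A = 27 * 8.854e-6 * 22984 = 5.494509
Step 3: Vpi = sqrt(66752.0 / 5.494509)
Vpi = 110.22 V


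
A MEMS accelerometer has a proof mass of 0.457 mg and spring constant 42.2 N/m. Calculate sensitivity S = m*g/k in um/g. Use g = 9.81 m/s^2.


Step 1: Convert mass: m = 0.457 mg = 4.57e-07 kg
Step 2: S = m * g / k = 4.57e-07 * 9.81 / 42.2
Step 3: S = 1.06e-07 m/g
Step 4: Convert to um/g: S = 0.106 um/g


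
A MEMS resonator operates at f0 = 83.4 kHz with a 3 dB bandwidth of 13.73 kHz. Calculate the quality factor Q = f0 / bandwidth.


Step 1: Q = f0 / bandwidth
Step 2: Q = 83.4 / 13.73
Q = 6.1


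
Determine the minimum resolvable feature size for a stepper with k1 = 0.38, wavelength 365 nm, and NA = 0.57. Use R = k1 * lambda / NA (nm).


Step 1: Identify values: k1 = 0.38, lambda = 365 nm, NA = 0.57
Step 2: R = k1 * lambda / NA
R = 0.38 * 365 / 0.57
R = 243.3 nm


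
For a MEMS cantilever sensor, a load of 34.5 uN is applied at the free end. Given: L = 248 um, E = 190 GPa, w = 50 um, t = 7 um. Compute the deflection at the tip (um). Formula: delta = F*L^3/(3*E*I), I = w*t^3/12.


Step 1: Calculate the second moment of area.
I = w * t^3 / 12 = 50 * 7^3 / 12 = 1429.1667 um^4
Step 2: Convert E to consistent units (1 GPa = 1000 uN/um^2).
E = 190 GPa = 190000 uN/um^2
Step 3: Calculate tip deflection.
delta = F * L^3 / (3 * E * I)
delta = 34.5 * 248^3 / (3 * 190000 * 1429.1667)
delta = 0.646 um


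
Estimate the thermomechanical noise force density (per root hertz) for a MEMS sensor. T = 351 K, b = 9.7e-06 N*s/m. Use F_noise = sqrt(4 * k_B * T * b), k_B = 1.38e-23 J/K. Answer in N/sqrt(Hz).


Step 1: Compute 4 * k_B * T * b
= 4 * 1.38e-23 * 351 * 9.7e-06
= 1.8794e-25 N^2/Hz
Step 2: F_noise = sqrt(1.8794e-25)
F_noise = 4.34e-13 N/sqrt(Hz)


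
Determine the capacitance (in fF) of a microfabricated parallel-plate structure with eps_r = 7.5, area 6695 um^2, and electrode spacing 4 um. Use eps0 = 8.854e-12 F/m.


Step 1: Convert area to m^2: A = 6695e-12 m^2
Step 2: Convert gap to m: d = 4e-6 m
Step 3: C = eps0 * eps_r * A / d
C = 8.854e-12 * 7.5 * 6695e-12 / 4e-6
Step 4: Convert to fF (multiply by 1e15).
C = 111.15 fF


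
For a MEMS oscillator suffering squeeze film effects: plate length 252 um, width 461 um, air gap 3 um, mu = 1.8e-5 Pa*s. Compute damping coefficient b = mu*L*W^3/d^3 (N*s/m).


Step 1: Convert to SI.
L = 252e-6 m, W = 461e-6 m, d = 3e-6 m
Step 2: W^3 = (461e-6)^3 = 9.80e-11 m^3
Step 3: d^3 = (3e-6)^3 = 2.70e-17 m^3
Step 4: b = 1.8e-5 * 252e-6 * 9.80e-11 / 2.70e-17
b = 1.65e-02 N*s/m


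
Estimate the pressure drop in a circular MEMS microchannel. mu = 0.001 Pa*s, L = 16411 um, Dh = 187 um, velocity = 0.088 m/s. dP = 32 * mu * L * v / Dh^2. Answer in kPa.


Step 1: Convert to SI: L = 16411e-6 m, Dh = 187e-6 m
Step 2: dP = 32 * 0.001 * 16411e-6 * 0.088 / (187e-6)^2
Step 3: dP = 1321.55 Pa
Step 4: Convert to kPa: dP = 1.32 kPa


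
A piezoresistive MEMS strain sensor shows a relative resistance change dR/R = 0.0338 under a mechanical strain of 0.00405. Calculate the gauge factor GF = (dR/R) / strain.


Step 1: Identify values.
dR/R = 0.0338, strain = 0.00405
Step 2: GF = (dR/R) / strain = 0.0338 / 0.00405
GF = 8.3


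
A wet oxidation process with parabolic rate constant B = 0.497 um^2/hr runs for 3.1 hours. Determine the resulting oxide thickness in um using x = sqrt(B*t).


Step 1: Compute B*t = 0.497 * 3.1 = 1.5407
Step 2: x = sqrt(1.5407)
x = 1.241 um


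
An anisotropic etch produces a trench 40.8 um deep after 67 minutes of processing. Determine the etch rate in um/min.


Step 1: Etch rate = depth / time
Step 2: rate = 40.8 / 67
rate = 0.609 um/min


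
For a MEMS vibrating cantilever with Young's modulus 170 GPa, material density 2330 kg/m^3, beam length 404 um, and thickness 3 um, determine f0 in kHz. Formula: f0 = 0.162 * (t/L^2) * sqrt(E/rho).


Step 1: Convert units to SI.
t_SI = 3e-6 m, L_SI = 404e-6 m
Step 2: Calculate sqrt(E/rho).
sqrt(170e9 / 2330) = 8541.74 m/s
Step 3: Compute f0.
f0 = 0.162 * 3e-6 / (404e-6)^2 * 8541.74 = 25434.3 Hz = 25.43 kHz


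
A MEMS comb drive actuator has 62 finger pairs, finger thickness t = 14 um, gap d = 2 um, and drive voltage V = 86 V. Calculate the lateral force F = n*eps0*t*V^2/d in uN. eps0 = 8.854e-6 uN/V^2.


Step 1: Parameters: n=62, eps0=8.854e-6 uN/V^2, t=14 um, V=86 V, d=2 um
Step 2: V^2 = 7396
Step 3: F = 62 * 8.854e-6 * 14 * 7396 / 2
F = 28.42 uN


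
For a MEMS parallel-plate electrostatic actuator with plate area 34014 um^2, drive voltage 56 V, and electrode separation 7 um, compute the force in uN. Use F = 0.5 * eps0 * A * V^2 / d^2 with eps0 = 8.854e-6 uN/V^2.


Step 1: Identify parameters.
eps0 = 8.854e-6 uN/V^2, A = 34014 um^2, V = 56 V, d = 7 um
Step 2: Compute V^2 = 56^2 = 3136
Step 3: Compute d^2 = 7^2 = 49
Step 4: F = 0.5 * 8.854e-6 * 34014 * 3136 / 49
F = 9.637 uN


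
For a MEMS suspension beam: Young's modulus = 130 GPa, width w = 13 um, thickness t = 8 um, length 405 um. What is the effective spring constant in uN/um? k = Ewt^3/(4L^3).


Step 1: Convert E to consistent units (1 GPa = 1000 uN/um^2).
E = 130 GPa = 130000 uN/um^2
Step 2: Compute t^3 = 8^3 = 512
Step 3: Compute L^3 = 405^3 = 66430125
Step 4: k = 130000 * 13 * 512 / (4 * 66430125)
k = 3.2564 uN/um


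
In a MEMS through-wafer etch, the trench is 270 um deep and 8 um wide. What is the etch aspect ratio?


Step 1: AR = depth / width
Step 2: AR = 270 / 8
AR = 33.8


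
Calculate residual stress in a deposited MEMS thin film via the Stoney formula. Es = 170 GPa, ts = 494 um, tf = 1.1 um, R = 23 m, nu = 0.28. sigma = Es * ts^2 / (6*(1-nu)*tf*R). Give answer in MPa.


Step 1: Compute numerator: Es * ts^2 = 170 * 494^2 = 41486120 (GPa*um^2)
Step 2: Compute denominator (R in um): 6*(1-nu)*tf*R = 6*0.72*1.1*23e6 = 109296000.0 (um^2)
Step 3: sigma (GPa) = 41486120 / 109296000.0 = 3.79576e-01 GPa
Step 4: Convert to MPa (x1000): sigma = 379.6 MPa


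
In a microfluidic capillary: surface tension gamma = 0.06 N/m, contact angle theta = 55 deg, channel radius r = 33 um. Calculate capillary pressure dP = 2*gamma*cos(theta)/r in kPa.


Step 1: cos(55 deg) = 0.5736
Step 2: Convert r to m: r = 33e-6 m
Step 3: dP = 2 * 0.06 * 0.5736 / 33e-6 = 2085.8 Pa
Step 4: Convert Pa to kPa (divide by 1000).
dP = 2.09 kPa


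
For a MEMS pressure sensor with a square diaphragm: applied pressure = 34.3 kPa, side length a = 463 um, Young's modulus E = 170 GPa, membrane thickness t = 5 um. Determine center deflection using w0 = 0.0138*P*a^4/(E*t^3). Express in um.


Step 1: Convert pressure to compatible units (E is in GPa, so P in GPa).
P = 34.3 kPa = 34.3e-6 GPa
Step 2: Compute numerator: 0.0138 * P * a^4.
a^4 = 463^4 = 45954068161
numerator = 0.0138 * 34.3e-6 * 45954068161 = 2.17519e+04
Step 3: Compute denominator: E * t^3 = 170 * 5^3 = 21250
Step 4: w0 = numerator / denominator = 2.17519e+04 / 21250 = 1.0236 um


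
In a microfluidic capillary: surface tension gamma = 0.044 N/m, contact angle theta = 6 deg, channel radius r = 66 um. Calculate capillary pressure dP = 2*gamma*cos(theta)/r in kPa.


Step 1: cos(6 deg) = 0.9945
Step 2: Convert r to m: r = 66e-6 m
Step 3: dP = 2 * 0.044 * 0.9945 / 66e-6 = 1326.0 Pa
Step 4: Convert Pa to kPa (divide by 1000).
dP = 1.33 kPa


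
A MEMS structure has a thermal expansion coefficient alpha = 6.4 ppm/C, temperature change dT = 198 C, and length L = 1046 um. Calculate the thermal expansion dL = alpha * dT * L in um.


Step 1: Convert CTE: alpha = 6.4 ppm/C = 6.4e-6 /C
Step 2: dL = 6.4e-6 * 198 * 1046
dL = 1.3255 um


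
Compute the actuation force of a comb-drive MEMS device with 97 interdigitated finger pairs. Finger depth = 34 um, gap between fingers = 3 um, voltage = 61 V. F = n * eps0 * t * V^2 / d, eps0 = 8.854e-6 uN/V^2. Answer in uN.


Step 1: Parameters: n=97, eps0=8.854e-6 uN/V^2, t=34 um, V=61 V, d=3 um
Step 2: V^2 = 3721
Step 3: F = 97 * 8.854e-6 * 34 * 3721 / 3
F = 36.218 uN


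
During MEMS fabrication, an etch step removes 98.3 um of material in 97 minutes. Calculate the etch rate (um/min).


Step 1: Etch rate = depth / time
Step 2: rate = 98.3 / 97
rate = 1.013 um/min


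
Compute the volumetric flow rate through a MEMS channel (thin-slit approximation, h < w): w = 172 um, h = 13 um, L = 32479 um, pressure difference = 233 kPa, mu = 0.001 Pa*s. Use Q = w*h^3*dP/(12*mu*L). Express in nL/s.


Step 1: Convert all dimensions to SI (meters).
w = 172e-6 m, h = 13e-6 m, L = 32479e-6 m, dP = 233e3 Pa
Step 2: Q = w * h^3 * dP / (12 * mu * L)
Q = 172e-6 * (13e-6)^3 * 233e3 / (12 * 0.001 * 32479e-6) = 2.2590744e-10 m^3/s
Step 3: Convert Q from m^3/s to nL/s (1 m^3 = 1e12 nL, so multiply by 1e12).
Q = 225.907 nL/s


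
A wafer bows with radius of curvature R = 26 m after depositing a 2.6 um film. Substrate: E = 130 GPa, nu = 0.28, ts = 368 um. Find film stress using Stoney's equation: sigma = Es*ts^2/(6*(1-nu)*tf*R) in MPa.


Step 1: Compute numerator: Es * ts^2 = 130 * 368^2 = 17605120 (GPa*um^2)
Step 2: Compute denominator (R in um): 6*(1-nu)*tf*R = 6*0.72*2.6*26e6 = 292032000.0 (um^2)
Step 3: sigma (GPa) = 17605120 / 292032000.0 = 6.0285e-02 GPa
Step 4: Convert to MPa (x1000): sigma = 60.3 MPa


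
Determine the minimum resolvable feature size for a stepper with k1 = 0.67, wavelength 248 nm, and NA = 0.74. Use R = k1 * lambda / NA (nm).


Step 1: Identify values: k1 = 0.67, lambda = 248 nm, NA = 0.74
Step 2: R = k1 * lambda / NA
R = 0.67 * 248 / 0.74
R = 224.5 nm


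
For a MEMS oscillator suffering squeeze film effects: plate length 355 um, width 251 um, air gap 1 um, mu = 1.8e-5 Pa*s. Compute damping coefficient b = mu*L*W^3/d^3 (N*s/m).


Step 1: Convert to SI.
L = 355e-6 m, W = 251e-6 m, d = 1e-6 m
Step 2: W^3 = (251e-6)^3 = 1.58e-11 m^3
Step 3: d^3 = (1e-6)^3 = 1.00e-18 m^3
Step 4: b = 1.8e-5 * 355e-6 * 1.58e-11 / 1.00e-18
b = 1.01e-01 N*s/m


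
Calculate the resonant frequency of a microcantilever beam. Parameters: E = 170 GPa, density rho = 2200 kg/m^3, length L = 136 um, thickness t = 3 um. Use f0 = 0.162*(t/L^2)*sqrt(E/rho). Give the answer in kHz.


Step 1: Convert units to SI.
t_SI = 3e-6 m, L_SI = 136e-6 m
Step 2: Calculate sqrt(E/rho).
sqrt(170e9 / 2200) = 8790.49 m/s
Step 3: Compute f0.
f0 = 0.162 * 3e-6 / (136e-6)^2 * 8790.49 = 230978.5 Hz = 230.98 kHz


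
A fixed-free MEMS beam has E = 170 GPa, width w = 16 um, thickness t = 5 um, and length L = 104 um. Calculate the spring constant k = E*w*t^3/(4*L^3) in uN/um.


Step 1: Convert E to consistent units (1 GPa = 1000 uN/um^2).
E = 170 GPa = 170000 uN/um^2
Step 2: Compute t^3 = 5^3 = 125
Step 3: Compute L^3 = 104^3 = 1124864
Step 4: k = 170000 * 16 * 125 / (4 * 1124864)
k = 75.5647 uN/um


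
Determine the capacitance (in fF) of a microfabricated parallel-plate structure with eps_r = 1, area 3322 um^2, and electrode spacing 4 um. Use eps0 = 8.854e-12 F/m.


Step 1: Convert area to m^2: A = 3322e-12 m^2
Step 2: Convert gap to m: d = 4e-6 m
Step 3: C = eps0 * eps_r * A / d
C = 8.854e-12 * 1 * 3322e-12 / 4e-6
Step 4: Convert to fF (multiply by 1e15).
C = 7.35 fF


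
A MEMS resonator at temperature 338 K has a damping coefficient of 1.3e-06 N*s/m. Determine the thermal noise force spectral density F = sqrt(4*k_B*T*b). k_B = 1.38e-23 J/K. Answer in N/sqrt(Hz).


Step 1: Compute 4 * k_B * T * b
= 4 * 1.38e-23 * 338 * 1.3e-06
= 2.4255e-26 N^2/Hz
Step 2: F_noise = sqrt(2.4255e-26)
F_noise = 1.56e-13 N/sqrt(Hz)


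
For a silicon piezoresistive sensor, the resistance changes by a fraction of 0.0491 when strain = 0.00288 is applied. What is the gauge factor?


Step 1: Identify values.
dR/R = 0.0491, strain = 0.00288
Step 2: GF = (dR/R) / strain = 0.0491 / 0.00288
GF = 17.0


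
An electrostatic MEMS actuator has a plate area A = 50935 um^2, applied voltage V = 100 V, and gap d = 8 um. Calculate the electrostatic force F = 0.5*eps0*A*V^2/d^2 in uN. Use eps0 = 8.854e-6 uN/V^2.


Step 1: Identify parameters.
eps0 = 8.854e-6 uN/V^2, A = 50935 um^2, V = 100 V, d = 8 um
Step 2: Compute V^2 = 100^2 = 10000
Step 3: Compute d^2 = 8^2 = 64
Step 4: F = 0.5 * 8.854e-6 * 50935 * 10000 / 64
F = 35.233 uN


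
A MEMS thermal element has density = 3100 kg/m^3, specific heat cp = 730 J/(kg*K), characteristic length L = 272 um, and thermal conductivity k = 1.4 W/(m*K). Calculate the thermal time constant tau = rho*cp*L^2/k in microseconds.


Step 1: Convert L to m: L = 272e-6 m
Step 2: L^2 = (272e-6)^2 = 7.3984e-08 m^2
Step 3: tau = 3100 * 730 * 7.3984e-08 / 1.4 = 1.1958985143e-01 s
Step 4: Convert to microseconds (multiply by 1e6).
tau = 119589.851 us


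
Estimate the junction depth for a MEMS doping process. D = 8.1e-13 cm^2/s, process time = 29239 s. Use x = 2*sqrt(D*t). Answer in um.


Step 1: Compute D*t = 8.1e-13 * 29239 = 2.368359e-08 cm^2
Step 2: sqrt(D*t) = 1.53895e-04 cm
Step 3: x = 2 * 1.53895e-04 cm = 3.0779e-04 cm
Step 4: Convert to um (1 cm = 1e4 um): x = 3.078 um


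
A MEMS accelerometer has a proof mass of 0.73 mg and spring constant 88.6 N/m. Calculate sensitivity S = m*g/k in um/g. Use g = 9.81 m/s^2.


Step 1: Convert mass: m = 0.73 mg = 7.30e-07 kg
Step 2: S = m * g / k = 7.30e-07 * 9.81 / 88.6
Step 3: S = 8.08e-08 m/g
Step 4: Convert to um/g: S = 0.081 um/g


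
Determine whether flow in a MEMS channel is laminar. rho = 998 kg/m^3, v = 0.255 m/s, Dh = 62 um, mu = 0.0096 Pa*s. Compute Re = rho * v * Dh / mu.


Step 1: Convert Dh to meters: Dh = 62e-6 m
Step 2: Re = rho * v * Dh / mu
Re = 998 * 0.255 * 62e-6 / 0.0096
Re = 1.644
Since Re = 1.644 is below ~2300, the flow is laminar.


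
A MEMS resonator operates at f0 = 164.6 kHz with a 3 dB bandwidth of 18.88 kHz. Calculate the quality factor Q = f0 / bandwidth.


Step 1: Q = f0 / bandwidth
Step 2: Q = 164.6 / 18.88
Q = 8.7


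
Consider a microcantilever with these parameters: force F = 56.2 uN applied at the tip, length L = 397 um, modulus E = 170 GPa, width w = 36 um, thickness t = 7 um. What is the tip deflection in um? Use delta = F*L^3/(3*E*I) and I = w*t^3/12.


Step 1: Calculate the second moment of area.
I = w * t^3 / 12 = 36 * 7^3 / 12 = 1029.0 um^4
Step 2: Convert E to consistent units (1 GPa = 1000 uN/um^2).
E = 170 GPa = 170000 uN/um^2
Step 3: Calculate tip deflection.
delta = F * L^3 / (3 * E * I)
delta = 56.2 * 397^3 / (3 * 170000 * 1029.0)
delta = 6.7007 um


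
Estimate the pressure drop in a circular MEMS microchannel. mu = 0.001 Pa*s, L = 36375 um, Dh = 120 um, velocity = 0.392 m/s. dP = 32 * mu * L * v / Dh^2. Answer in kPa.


Step 1: Convert to SI: L = 36375e-6 m, Dh = 120e-6 m
Step 2: dP = 32 * 0.001 * 36375e-6 * 0.392 / (120e-6)^2
Step 3: dP = 31686.67 Pa
Step 4: Convert to kPa: dP = 31.69 kPa


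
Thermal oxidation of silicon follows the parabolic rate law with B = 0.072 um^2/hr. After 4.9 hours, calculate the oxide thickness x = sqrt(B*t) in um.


Step 1: Compute B*t = 0.072 * 4.9 = 0.3528
Step 2: x = sqrt(0.3528)
x = 0.594 um


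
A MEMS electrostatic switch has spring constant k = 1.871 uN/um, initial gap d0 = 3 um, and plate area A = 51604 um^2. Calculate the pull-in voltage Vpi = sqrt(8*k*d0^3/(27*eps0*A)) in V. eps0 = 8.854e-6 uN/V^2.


Step 1: Compute numerator: 8 * k * d0^3 = 8 * 1.871 * 3^3 = 404.136
Step 2: Compute denominator: 27 * eps0 * A = 27 * 8.854e-6 * 51604 = 12.336349
Step 3: Vpi = sqrt(404.136 / 12.336349)
Vpi = 5.72 V


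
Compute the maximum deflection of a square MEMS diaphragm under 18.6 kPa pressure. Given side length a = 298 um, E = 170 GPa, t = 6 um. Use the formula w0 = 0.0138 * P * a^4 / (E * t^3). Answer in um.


Step 1: Convert pressure to compatible units (E is in GPa, so P in GPa).
P = 18.6 kPa = 18.6e-6 GPa
Step 2: Compute numerator: 0.0138 * P * a^4.
a^4 = 298^4 = 7886150416
numerator = 0.0138 * 18.6e-6 * 7886150416 = 2.0242e+03
Step 3: Compute denominator: E * t^3 = 170 * 6^3 = 36720
Step 4: w0 = numerator / denominator = 2.0242e+03 / 36720 = 0.0551 um


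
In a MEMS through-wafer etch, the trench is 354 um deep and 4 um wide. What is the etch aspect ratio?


Step 1: AR = depth / width
Step 2: AR = 354 / 4
AR = 88.5


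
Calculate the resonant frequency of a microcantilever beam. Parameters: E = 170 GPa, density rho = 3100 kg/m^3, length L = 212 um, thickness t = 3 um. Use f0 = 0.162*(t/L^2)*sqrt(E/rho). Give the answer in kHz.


Step 1: Convert units to SI.
t_SI = 3e-6 m, L_SI = 212e-6 m
Step 2: Calculate sqrt(E/rho).
sqrt(170e9 / 3100) = 7405.32 m/s
Step 3: Compute f0.
f0 = 0.162 * 3e-6 / (212e-6)^2 * 7405.32 = 80077.1 Hz = 80.08 kHz


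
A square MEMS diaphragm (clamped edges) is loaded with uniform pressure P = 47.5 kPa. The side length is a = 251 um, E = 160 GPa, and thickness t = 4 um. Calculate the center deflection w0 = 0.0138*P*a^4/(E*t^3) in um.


Step 1: Convert pressure to compatible units (E is in GPa, so P in GPa).
P = 47.5 kPa = 47.5e-6 GPa
Step 2: Compute numerator: 0.0138 * P * a^4.
a^4 = 251^4 = 3969126001
numerator = 0.0138 * 47.5e-6 * 3969126001 = 2.60176e+03
Step 3: Compute denominator: E * t^3 = 160 * 4^3 = 10240
Step 4: w0 = numerator / denominator = 2.60176e+03 / 10240 = 0.2541 um


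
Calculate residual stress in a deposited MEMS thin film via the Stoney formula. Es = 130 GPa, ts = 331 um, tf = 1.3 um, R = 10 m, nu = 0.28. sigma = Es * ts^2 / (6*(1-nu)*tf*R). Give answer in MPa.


Step 1: Compute numerator: Es * ts^2 = 130 * 331^2 = 14242930 (GPa*um^2)
Step 2: Compute denominator (R in um): 6*(1-nu)*tf*R = 6*0.72*1.3*10e6 = 56160000.0 (um^2)
Step 3: sigma (GPa) = 14242930 / 56160000.0 = 2.53613e-01 GPa
Step 4: Convert to MPa (x1000): sigma = 253.6 MPa


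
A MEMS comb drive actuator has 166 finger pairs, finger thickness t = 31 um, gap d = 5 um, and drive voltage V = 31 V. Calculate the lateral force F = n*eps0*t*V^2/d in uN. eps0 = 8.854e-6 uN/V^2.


Step 1: Parameters: n=166, eps0=8.854e-6 uN/V^2, t=31 um, V=31 V, d=5 um
Step 2: V^2 = 961
Step 3: F = 166 * 8.854e-6 * 31 * 961 / 5
F = 8.757 uN


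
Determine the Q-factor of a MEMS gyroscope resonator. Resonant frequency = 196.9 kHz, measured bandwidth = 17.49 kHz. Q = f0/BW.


Step 1: Q = f0 / bandwidth
Step 2: Q = 196.9 / 17.49
Q = 11.3
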